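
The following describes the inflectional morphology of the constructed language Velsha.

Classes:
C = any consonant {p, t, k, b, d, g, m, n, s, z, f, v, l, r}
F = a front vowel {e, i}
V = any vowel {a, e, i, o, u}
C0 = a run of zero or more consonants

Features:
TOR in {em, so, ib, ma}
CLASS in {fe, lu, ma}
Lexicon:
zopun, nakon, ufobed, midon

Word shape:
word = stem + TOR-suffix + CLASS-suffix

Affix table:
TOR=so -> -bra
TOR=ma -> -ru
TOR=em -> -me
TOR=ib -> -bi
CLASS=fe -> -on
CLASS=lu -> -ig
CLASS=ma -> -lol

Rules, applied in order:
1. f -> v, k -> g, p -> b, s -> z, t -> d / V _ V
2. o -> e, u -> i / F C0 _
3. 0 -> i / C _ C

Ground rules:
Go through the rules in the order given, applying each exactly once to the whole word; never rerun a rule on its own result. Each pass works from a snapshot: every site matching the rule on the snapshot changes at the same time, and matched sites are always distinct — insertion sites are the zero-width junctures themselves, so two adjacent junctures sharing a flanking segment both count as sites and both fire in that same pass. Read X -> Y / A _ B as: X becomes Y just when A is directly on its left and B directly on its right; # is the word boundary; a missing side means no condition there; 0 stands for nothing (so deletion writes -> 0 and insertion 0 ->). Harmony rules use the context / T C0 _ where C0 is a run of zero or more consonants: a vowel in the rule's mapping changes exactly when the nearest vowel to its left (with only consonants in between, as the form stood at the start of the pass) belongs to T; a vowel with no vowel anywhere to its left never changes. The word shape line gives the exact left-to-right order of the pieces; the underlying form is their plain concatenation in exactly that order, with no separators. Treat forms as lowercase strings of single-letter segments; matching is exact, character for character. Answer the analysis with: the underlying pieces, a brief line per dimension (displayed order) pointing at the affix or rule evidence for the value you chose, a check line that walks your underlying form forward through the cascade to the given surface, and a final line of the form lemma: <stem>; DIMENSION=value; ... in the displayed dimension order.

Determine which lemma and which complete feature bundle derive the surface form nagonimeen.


underlying: nakon-me-on
TOR=em - signalled by the affix -me
CLASS=fe - signalled by the affix -on
check: nakonmeon -> nagonmeon -> nagonmeen -> nagonimeen
lemma: nakon; TOR=em; CLASS=fe


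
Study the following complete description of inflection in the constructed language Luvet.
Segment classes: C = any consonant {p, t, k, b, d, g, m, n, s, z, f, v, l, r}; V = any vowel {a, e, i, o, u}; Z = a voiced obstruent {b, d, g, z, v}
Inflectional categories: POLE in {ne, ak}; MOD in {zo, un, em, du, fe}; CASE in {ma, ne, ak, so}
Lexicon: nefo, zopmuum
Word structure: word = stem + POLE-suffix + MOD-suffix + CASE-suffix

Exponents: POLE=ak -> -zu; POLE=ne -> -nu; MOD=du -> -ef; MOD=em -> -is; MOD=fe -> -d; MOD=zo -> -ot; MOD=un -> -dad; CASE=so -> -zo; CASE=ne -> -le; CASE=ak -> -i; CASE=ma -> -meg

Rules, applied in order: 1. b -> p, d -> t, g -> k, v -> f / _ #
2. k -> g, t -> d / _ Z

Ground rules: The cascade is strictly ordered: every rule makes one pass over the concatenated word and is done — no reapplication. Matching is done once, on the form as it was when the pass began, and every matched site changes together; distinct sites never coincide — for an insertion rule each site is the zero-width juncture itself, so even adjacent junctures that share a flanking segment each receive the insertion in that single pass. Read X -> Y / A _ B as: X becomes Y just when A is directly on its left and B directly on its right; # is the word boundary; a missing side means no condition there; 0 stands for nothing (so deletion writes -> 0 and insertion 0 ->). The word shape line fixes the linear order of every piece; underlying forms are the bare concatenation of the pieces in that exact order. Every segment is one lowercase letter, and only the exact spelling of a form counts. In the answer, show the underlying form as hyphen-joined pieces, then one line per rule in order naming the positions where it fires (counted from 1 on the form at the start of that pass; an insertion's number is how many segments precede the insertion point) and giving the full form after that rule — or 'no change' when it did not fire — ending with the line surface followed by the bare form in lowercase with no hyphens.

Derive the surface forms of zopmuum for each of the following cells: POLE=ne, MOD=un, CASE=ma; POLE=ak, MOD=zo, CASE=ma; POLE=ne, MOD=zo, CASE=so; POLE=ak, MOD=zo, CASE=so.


cell POLE=ne, MOD=un, CASE=ma:
underlying: zopmuum-nu-dad-meg
1. b -> p, d -> t, g -> k, v -> f / _ #: fires at position(s) 15: zopmuumnudadmek
2. k -> g, t -> d / _ Z: no change
surface: zopmuumnudadmek

cell POLE=ak, MOD=zo, CASE=ma:
underlying: zopmuum-zu-ot-meg
1. b -> p, d -> t, g -> k, v -> f / _ #: fires at position(s) 14: zopmuumzuotmek
2. k -> g, t -> d / _ Z: no change
surface: zopmuumzuotmek

cell POLE=ne, MOD=zo, CASE=so:
underlying: zopmuum-nu-ot-zo
1. b -> p, d -> t, g -> k, v -> f / _ #: no change
2. k -> g, t -> d / _ Z: fires at position(s) 11: zopmuumnuodzo
surface: zopmuumnuodzo

cell POLE=ak, MOD=zo, CASE=so:
underlying: zopmuum-zu-ot-zo
1. b -> p, d -> t, g -> k, v -> f / _ #: no change
2. k -> g, t -> d / _ Z: fires at position(s) 11: zopmuumzuodzo
surface: zopmuumzuodzo


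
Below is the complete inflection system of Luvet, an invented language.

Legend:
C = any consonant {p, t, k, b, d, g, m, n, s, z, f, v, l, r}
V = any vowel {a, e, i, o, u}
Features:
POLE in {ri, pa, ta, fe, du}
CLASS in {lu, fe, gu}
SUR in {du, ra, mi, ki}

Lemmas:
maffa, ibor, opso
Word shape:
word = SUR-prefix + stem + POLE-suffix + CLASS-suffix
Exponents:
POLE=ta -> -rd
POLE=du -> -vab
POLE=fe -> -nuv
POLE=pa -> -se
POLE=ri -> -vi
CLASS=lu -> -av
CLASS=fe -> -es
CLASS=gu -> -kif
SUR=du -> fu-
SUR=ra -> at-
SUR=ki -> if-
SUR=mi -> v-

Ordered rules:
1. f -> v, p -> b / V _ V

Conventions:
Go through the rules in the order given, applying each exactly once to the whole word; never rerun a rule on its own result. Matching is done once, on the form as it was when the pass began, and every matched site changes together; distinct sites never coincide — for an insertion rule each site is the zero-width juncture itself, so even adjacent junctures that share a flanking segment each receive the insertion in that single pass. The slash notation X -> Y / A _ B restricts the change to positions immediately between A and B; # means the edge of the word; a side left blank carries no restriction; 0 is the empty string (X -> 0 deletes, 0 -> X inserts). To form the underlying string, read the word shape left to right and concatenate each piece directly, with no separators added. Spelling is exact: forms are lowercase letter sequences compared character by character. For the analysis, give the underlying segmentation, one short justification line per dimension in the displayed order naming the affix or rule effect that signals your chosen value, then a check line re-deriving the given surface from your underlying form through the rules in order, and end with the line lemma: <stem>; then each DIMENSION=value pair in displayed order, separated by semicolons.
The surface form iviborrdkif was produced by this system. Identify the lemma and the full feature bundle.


underlying: if-ibor-rd-kif
POLE=ta - signalled by the affix -rd
CLASS=gu - signalled by the affix -kif
SUR=ki - signalled by the affix if-
check: ifiborrdkif -> iviborrdkif
lemma: ibor; POLE=ta; CLASS=gu; SUR=ki


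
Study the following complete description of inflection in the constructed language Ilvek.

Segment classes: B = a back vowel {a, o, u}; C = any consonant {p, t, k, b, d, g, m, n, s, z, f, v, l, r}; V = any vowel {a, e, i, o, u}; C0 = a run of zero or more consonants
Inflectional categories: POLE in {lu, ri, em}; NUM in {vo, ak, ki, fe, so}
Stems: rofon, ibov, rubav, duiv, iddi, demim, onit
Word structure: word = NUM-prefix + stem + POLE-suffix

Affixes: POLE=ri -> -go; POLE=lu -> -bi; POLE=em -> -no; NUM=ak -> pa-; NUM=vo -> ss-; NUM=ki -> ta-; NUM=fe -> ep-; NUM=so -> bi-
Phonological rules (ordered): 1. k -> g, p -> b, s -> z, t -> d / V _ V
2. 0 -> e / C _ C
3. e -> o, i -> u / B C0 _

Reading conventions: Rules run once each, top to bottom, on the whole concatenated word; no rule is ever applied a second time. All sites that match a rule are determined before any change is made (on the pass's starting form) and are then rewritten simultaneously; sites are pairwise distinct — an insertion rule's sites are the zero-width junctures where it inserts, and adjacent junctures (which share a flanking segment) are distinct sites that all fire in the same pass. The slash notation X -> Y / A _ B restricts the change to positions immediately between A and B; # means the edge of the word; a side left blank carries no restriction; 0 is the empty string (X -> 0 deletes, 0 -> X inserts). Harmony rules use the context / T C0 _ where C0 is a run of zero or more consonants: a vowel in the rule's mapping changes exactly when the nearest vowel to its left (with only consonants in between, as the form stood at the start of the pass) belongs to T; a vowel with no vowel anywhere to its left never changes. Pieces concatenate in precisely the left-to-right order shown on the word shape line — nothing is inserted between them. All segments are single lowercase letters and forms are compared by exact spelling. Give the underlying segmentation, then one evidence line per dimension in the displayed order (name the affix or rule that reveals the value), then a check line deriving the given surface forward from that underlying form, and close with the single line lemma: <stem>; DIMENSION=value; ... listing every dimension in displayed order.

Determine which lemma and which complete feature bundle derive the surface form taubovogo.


underlying: ta-ibov-go
POLE=ri - signalled by the affix -go
NUM=ki - signalled by the affix ta-
check: taibovgo -> taibovgo -> taibovego -> taubovogo
lemma: ibov; POLE=ri; NUM=ki


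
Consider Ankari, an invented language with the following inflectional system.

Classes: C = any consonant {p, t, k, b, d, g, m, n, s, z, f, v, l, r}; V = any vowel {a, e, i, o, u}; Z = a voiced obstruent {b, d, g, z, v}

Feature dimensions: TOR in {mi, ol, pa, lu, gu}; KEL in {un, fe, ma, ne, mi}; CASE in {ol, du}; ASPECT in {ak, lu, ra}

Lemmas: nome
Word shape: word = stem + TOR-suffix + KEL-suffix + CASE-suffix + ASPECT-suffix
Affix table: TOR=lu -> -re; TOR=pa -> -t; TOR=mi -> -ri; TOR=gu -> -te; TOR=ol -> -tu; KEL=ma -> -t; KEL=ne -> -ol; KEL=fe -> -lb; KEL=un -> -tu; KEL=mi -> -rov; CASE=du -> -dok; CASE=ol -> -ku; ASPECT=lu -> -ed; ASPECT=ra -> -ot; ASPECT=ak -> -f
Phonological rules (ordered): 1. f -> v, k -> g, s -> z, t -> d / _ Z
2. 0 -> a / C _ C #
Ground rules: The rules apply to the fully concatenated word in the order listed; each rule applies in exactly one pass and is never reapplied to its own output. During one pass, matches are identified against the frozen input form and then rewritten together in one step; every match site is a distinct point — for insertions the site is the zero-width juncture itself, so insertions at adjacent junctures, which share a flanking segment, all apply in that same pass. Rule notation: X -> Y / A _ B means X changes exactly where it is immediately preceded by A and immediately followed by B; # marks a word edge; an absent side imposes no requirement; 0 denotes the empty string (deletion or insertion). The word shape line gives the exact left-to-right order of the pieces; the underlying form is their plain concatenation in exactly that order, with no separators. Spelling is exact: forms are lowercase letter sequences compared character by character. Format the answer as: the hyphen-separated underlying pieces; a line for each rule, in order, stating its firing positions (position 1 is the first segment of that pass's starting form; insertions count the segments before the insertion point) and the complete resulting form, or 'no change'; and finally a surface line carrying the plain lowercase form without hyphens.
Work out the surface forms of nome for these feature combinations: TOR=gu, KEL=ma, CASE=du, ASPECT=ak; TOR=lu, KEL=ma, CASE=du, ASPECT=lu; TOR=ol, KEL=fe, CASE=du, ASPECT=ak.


cell TOR=gu, KEL=ma, CASE=du, ASPECT=ak:
underlying: nome-te-t-dok-f
1. f -> v, k -> g, s -> z, t -> d / _ Z: fires at position(s) 7: nometeddokf
2. 0 -> a / C _ C #: inserts after position(s) 10: nometeddokaf
surface: nometeddokaf

cell TOR=lu, KEL=ma, CASE=du, ASPECT=lu:
underlying: nome-re-t-dok-ed
1. f -> v, k -> g, s -> z, t -> d / _ Z: fires at position(s) 7: nomereddoked
2. 0 -> a / C _ C #: no change
surface: nomereddoked

cell TOR=ol, KEL=fe, CASE=du, ASPECT=ak:
underlying: nome-tu-lb-dok-f
1. f -> v, k -> g, s -> z, t -> d / _ Z: no change
2. 0 -> a / C _ C #: inserts after position(s) 11: nometulbdokaf
surface: nometulbdokaf


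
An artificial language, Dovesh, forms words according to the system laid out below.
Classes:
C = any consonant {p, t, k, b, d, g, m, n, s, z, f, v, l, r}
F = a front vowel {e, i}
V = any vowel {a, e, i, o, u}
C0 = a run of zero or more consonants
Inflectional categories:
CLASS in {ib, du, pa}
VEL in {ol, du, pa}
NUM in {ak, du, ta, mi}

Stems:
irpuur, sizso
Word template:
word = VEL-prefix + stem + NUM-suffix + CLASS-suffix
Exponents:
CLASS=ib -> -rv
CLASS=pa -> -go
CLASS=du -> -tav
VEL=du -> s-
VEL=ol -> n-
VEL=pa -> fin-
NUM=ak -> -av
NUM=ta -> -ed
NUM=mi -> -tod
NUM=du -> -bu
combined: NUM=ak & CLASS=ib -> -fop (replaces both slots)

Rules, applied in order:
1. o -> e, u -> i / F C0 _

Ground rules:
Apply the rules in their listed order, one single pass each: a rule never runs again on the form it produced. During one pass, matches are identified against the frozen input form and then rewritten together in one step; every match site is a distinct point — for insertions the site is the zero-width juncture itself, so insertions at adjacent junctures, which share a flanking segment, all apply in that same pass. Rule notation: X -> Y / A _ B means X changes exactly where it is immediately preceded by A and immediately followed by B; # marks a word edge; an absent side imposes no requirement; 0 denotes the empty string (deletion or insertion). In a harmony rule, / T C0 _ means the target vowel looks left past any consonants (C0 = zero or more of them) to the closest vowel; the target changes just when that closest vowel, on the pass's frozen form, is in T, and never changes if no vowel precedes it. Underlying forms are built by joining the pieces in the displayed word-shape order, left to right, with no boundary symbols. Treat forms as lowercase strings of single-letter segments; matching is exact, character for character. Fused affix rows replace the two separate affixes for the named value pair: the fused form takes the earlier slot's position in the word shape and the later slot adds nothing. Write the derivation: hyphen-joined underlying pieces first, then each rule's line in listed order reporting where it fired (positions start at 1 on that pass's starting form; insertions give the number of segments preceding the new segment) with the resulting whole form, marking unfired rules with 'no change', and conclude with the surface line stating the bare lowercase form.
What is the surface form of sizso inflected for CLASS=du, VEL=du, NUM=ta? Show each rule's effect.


underlying: s-sizso-ed-tav
1. o -> e, u -> i / F C0 _: fires at position(s) 6: ssizseedtav
surface: ssizseedtav


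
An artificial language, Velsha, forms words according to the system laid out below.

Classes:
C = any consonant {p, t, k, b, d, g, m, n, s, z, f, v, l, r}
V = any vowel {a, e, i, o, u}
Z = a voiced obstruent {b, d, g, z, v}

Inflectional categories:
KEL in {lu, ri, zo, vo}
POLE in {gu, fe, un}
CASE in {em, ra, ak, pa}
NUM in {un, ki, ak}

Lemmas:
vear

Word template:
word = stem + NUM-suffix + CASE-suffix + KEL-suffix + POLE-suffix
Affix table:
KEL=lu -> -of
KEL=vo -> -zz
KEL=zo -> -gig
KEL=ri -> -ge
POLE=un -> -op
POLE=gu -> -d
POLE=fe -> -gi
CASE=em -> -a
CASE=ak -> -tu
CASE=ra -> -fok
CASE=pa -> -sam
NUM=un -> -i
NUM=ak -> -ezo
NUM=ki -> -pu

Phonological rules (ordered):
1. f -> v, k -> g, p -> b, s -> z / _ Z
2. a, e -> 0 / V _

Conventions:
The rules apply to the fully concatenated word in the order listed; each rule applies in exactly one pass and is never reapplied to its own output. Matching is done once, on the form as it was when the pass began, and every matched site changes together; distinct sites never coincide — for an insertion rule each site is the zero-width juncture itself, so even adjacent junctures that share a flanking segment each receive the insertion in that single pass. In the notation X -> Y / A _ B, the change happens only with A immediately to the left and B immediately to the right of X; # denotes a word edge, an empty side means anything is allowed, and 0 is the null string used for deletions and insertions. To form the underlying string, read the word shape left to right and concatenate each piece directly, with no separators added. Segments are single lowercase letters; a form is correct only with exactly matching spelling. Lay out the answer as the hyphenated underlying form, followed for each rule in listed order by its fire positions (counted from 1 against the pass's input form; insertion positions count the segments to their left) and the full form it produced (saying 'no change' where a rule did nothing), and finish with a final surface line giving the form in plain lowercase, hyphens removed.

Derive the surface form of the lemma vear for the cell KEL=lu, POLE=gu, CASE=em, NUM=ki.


underlying: vear-pu-a-of-d
1. f -> v, k -> g, p -> b, s -> z / _ Z: fires at position(s) 9: vearpuaovd
2. a, e -> 0 / V _: fires at position(s) 3, 7: verpuovd
surface: verpuovd


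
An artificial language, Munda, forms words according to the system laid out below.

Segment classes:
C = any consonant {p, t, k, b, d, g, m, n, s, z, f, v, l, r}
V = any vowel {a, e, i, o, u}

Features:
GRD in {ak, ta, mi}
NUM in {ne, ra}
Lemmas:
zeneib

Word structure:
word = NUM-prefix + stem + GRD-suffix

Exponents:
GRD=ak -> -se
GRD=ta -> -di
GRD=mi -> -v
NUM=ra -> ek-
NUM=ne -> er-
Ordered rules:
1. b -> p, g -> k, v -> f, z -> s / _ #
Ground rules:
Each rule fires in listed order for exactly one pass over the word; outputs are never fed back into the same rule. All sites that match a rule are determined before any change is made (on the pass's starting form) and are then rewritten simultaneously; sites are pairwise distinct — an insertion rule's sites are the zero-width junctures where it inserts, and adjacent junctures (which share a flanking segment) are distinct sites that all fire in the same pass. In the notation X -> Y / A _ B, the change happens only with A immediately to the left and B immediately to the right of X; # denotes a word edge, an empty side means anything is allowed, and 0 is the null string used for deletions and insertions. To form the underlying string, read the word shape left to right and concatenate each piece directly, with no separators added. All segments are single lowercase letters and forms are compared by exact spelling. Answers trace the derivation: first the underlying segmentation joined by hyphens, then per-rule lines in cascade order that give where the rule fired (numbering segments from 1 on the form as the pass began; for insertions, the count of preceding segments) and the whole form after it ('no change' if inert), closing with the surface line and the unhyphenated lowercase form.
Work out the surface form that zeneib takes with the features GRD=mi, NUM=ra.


underlying: ek-zeneib-v
1. b -> p, g -> k, v -> f, z -> s / _ #: fires at position(s) 9: ekzeneibf
surface: ekzeneibf


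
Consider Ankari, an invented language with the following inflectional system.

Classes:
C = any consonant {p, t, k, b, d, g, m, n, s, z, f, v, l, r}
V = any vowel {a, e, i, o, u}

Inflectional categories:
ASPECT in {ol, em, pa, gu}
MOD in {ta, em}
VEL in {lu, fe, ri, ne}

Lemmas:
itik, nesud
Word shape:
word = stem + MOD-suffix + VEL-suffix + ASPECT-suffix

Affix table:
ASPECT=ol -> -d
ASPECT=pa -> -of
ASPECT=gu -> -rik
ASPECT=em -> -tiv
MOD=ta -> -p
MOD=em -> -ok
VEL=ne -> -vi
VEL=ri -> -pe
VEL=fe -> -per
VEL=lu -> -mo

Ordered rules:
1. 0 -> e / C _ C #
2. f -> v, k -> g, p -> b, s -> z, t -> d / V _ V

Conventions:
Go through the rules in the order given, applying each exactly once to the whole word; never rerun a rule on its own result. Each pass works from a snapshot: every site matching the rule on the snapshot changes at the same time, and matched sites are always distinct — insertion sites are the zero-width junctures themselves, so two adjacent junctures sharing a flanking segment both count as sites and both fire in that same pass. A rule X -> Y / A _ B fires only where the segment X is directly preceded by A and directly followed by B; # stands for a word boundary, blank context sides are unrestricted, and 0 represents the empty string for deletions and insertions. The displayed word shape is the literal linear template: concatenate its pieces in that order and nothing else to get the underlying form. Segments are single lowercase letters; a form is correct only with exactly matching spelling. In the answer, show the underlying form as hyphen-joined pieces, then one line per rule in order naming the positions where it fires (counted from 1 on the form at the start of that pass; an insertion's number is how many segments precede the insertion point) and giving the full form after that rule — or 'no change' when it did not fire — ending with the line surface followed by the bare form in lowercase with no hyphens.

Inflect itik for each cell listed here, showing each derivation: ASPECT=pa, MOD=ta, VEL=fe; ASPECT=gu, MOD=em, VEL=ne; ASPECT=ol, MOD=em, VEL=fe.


cell ASPECT=pa, MOD=ta, VEL=fe:
underlying: itik-p-per-of
1. 0 -> e / C _ C #: no change
2. f -> v, k -> g, p -> b, s -> z, t -> d / V _ V: fires at position(s) 2: idikpperof
surface: idikpperof

cell ASPECT=gu, MOD=em, VEL=ne:
underlying: itik-ok-vi-rik
1. 0 -> e / C _ C #: no change
2. f -> v, k -> g, p -> b, s -> z, t -> d / V _ V: fires at position(s) 2, 4: idigokvirik
surface: idigokvirik

cell ASPECT=ol, MOD=em, VEL=fe:
underlying: itik-ok-per-d
1. 0 -> e / C _ C #: inserts after position(s) 9: itikokpered
2. f -> v, k -> g, p -> b, s -> z, t -> d / V _ V: fires at position(s) 2, 4: idigokpered
surface: idigokpered


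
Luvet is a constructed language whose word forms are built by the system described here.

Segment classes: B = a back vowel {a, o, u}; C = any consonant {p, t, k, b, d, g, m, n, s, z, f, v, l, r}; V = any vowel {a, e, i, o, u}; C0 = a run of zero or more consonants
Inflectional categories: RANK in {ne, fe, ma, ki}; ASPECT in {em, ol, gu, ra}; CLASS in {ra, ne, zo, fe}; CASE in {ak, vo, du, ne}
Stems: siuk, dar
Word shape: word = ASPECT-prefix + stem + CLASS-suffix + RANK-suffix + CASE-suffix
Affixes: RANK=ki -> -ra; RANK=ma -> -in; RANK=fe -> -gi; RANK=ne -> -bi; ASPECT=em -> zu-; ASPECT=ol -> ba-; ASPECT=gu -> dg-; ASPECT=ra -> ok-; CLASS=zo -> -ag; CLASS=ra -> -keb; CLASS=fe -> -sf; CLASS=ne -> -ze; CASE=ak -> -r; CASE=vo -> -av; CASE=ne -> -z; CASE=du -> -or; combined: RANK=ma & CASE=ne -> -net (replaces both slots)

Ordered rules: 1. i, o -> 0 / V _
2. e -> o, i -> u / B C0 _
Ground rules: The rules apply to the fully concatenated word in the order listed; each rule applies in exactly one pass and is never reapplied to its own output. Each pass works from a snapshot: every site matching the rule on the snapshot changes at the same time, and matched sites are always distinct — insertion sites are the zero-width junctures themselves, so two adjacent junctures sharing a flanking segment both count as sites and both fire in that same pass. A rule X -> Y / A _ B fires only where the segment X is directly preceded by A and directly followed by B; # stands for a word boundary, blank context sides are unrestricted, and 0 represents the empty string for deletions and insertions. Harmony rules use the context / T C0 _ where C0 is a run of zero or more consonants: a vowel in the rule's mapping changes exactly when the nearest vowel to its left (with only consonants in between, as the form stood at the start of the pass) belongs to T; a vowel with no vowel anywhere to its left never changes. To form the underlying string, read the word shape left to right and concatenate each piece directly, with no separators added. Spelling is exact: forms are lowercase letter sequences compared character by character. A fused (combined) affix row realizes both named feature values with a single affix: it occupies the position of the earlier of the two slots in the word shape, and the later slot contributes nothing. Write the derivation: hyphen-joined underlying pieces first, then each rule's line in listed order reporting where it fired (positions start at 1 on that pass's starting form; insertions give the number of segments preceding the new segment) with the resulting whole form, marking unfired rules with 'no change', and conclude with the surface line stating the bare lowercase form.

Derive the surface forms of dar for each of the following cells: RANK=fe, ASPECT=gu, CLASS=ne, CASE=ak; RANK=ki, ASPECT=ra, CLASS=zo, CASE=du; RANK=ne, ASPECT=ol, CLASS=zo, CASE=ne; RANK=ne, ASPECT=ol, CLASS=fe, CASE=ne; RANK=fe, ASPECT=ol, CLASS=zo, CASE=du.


cell RANK=fe, ASPECT=gu, CLASS=ne, CASE=ak:
underlying: dg-dar-ze-gi-r
1. i, o -> 0 / V _: no change
2. e -> o, i -> u / B C0 _: fires at position(s) 7: dgdarzogir
surface: dgdarzogir

cell RANK=ki, ASPECT=ra, CLASS=zo, CASE=du:
underlying: ok-dar-ag-ra-or
1. i, o -> 0 / V _: fires at position(s) 10: okdaragrar
2. e -> o, i -> u / B C0 _: no change
surface: okdaragrar

cell RANK=ne, ASPECT=ol, CLASS=zo, CASE=ne:
underlying: ba-dar-ag-bi-z
1. i, o -> 0 / V _: no change
2. e -> o, i -> u / B C0 _: fires at position(s) 9: badaragbuz
surface: badaragbuz

cell RANK=ne, ASPECT=ol, CLASS=fe, CASE=ne:
underlying: ba-dar-sf-bi-z
1. i, o -> 0 / V _: no change
2. e -> o, i -> u / B C0 _: fires at position(s) 9: badarsfbuz
surface: badarsfbuz

cell RANK=fe, ASPECT=ol, CLASS=zo, CASE=du:
underlying: ba-dar-ag-gi-or
1. i, o -> 0 / V _: fires at position(s) 10: badaraggir
2. e -> o, i -> u / B C0 _: fires at position(s) 9: badaraggur
surface: badaraggur


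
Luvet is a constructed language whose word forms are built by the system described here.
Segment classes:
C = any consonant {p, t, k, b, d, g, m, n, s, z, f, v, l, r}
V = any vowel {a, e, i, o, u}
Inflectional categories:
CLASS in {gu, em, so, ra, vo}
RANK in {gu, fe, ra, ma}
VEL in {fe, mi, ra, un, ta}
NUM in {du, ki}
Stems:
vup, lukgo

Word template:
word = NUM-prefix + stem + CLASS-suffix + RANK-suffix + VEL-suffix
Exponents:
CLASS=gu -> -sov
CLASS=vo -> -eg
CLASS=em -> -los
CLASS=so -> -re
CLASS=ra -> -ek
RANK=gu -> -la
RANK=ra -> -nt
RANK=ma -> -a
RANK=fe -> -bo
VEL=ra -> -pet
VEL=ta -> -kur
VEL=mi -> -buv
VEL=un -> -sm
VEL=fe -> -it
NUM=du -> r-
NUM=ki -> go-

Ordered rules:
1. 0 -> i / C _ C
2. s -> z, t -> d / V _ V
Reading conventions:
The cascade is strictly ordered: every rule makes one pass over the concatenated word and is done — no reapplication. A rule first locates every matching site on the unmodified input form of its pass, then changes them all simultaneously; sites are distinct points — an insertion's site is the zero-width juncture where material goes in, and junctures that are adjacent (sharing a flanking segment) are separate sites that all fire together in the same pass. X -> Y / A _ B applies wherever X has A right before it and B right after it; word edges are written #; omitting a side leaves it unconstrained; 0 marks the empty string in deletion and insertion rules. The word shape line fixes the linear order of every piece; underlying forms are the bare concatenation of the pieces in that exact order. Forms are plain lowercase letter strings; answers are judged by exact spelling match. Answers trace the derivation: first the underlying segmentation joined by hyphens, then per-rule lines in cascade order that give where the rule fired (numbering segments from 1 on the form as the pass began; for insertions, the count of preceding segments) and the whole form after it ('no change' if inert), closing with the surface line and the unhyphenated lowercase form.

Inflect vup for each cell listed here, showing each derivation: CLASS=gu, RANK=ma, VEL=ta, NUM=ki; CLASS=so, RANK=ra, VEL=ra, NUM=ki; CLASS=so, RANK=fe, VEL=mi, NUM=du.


cell CLASS=gu, RANK=ma, VEL=ta, NUM=ki:
underlying: go-vup-sov-a-kur
1. 0 -> i / C _ C: inserts after position(s) 5: govupisovakur
2. s -> z, t -> d / V _ V: fires at position(s) 7: govupizovakur
surface: govupizovakur

cell CLASS=so, RANK=ra, VEL=ra, NUM=ki:
underlying: go-vup-re-nt-pet
1. 0 -> i / C _ C: inserts after position(s) 5, 8, 9: govupirenitipet
2. s -> z, t -> d / V _ V: fires at position(s) 11: govupirenidipet
surface: govupirenidipet

cell CLASS=so, RANK=fe, VEL=mi, NUM=du:
underlying: r-vup-re-bo-buv
1. 0 -> i / C _ C: inserts after position(s) 1, 4: rivupirebobuv
2. s -> z, t -> d / V _ V: no change
surface: rivupirebobuv


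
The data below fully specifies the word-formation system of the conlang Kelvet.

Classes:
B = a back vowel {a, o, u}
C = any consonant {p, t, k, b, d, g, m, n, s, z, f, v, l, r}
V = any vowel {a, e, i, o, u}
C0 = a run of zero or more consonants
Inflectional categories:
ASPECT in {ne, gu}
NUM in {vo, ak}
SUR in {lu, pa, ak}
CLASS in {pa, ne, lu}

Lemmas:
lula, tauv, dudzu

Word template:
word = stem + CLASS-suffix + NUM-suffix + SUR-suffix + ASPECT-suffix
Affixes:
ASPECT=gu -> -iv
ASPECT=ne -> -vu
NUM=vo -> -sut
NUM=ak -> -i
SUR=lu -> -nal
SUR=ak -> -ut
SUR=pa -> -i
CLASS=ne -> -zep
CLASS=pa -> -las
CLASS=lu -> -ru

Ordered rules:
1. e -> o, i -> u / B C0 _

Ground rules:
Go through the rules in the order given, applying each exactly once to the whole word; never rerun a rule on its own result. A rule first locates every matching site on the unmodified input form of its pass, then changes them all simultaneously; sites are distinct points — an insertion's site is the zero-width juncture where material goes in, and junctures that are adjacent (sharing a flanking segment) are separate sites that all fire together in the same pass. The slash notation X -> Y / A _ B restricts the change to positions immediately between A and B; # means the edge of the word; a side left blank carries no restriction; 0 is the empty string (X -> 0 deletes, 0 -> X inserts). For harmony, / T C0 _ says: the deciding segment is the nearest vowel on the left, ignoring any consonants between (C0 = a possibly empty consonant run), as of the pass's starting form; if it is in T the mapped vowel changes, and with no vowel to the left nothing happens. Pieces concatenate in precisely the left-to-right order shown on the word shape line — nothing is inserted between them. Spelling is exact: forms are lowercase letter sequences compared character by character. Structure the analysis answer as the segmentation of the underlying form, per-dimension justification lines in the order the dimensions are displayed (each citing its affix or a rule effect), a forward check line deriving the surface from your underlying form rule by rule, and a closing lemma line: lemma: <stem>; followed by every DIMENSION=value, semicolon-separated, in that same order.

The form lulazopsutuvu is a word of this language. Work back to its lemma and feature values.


underlying: lula-zep-sut-i-vu
ASPECT=ne - signalled by the affix -vu
NUM=vo - signalled by the affix -sut
SUR=pa - signalled by the affix -i
CLASS=ne - signalled by the affix -zep
check: lulazepsutivu -> lulazopsutuvu
lemma: lula; ASPECT=ne; NUM=vo; SUR=pa; CLASS=ne


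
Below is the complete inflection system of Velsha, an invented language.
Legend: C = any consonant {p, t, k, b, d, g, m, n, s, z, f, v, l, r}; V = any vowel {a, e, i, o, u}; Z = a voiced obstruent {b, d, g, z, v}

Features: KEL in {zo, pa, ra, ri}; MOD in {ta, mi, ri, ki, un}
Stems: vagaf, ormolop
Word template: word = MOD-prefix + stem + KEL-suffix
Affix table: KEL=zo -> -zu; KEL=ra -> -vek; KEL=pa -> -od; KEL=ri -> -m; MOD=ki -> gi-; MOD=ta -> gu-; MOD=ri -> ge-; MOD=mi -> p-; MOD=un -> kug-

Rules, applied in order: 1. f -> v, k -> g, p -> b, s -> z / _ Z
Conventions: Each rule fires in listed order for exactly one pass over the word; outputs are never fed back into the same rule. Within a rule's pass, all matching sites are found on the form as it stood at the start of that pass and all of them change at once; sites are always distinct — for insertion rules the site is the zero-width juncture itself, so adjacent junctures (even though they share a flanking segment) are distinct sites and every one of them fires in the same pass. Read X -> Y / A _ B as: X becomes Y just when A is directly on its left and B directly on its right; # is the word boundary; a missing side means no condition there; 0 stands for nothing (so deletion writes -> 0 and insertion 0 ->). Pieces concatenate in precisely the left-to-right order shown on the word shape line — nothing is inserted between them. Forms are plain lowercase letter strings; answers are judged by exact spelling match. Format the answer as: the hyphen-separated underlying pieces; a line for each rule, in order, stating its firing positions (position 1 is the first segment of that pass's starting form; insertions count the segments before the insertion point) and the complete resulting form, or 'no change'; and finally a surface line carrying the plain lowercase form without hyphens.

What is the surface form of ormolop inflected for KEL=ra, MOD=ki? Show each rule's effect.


underlying: gi-ormolop-vek
1. f -> v, k -> g, p -> b, s -> z / _ Z: fires at position(s) 9: giormolobvek
surface: giormolobvek


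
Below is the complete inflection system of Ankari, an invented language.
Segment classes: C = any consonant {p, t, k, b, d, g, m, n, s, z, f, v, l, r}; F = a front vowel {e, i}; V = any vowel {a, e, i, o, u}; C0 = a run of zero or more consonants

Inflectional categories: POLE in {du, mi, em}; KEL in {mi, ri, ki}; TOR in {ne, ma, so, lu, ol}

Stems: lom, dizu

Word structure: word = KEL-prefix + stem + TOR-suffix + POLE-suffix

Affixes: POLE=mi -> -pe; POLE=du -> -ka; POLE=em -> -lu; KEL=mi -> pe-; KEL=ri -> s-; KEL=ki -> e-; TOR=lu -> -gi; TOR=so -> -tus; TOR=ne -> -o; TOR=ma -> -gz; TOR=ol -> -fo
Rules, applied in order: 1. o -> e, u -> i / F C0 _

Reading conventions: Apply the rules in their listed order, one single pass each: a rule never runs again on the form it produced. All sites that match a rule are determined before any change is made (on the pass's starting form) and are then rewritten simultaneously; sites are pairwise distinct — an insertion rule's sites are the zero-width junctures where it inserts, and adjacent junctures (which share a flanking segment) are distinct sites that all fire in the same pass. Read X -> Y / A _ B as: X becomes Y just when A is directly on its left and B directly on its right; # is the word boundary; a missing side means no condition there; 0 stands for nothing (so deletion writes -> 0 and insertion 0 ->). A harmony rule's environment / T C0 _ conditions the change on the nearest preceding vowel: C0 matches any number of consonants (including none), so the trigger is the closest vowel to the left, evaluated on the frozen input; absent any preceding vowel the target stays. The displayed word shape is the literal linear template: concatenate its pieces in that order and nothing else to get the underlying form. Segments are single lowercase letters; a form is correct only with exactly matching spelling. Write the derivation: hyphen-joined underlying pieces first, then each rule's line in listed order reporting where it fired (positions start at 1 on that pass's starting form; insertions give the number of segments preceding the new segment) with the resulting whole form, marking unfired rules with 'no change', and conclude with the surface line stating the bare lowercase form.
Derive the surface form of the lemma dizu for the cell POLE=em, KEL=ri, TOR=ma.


underlying: s-dizu-gz-lu
1. o -> e, u -> i / F C0 _: fires at position(s) 5: sdizigzlu
surface: sdizigzlu


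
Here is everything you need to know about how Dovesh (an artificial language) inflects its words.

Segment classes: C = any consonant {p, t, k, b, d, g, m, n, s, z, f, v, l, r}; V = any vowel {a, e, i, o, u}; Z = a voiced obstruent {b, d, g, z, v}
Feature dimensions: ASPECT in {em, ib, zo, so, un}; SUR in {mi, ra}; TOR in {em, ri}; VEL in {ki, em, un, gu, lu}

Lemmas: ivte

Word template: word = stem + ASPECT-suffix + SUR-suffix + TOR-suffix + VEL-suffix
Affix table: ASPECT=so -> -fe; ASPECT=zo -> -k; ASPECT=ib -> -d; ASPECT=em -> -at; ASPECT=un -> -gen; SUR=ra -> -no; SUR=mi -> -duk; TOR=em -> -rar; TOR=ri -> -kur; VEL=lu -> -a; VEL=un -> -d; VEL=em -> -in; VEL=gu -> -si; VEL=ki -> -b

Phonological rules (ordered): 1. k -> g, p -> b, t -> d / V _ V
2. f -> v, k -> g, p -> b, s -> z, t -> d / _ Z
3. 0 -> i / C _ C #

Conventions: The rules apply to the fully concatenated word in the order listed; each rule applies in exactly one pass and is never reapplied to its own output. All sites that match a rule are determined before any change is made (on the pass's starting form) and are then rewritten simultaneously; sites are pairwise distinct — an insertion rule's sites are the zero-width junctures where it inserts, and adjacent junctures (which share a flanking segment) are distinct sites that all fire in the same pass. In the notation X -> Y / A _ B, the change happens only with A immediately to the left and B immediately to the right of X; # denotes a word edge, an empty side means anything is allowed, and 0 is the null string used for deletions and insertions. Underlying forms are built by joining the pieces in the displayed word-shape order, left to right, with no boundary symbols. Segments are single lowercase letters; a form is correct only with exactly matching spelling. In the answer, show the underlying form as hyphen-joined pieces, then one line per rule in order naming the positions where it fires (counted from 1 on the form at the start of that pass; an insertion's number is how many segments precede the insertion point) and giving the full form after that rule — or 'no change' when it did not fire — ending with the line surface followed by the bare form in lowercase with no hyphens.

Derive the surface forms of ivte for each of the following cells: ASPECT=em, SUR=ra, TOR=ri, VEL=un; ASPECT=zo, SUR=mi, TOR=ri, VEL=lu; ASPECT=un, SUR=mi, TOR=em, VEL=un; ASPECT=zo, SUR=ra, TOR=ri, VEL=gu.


cell ASPECT=em, SUR=ra, TOR=ri, VEL=un:
underlying: ivte-at-no-kur-d
1. k -> g, p -> b, t -> d / V _ V: fires at position(s) 9: ivteatnogurd
2. f -> v, k -> g, p -> b, s -> z, t -> d / _ Z: no change
3. 0 -> i / C _ C #: inserts after position(s) 11: ivteatnogurid
surface: ivteatnogurid

cell ASPECT=zo, SUR=mi, TOR=ri, VEL=lu:
underlying: ivte-k-duk-kur-a
1. k -> g, p -> b, t -> d / V _ V: no change
2. f -> v, k -> g, p -> b, s -> z, t -> d / _ Z: fires at position(s) 5: ivtegdukkura
3. 0 -> i / C _ C #: no change
surface: ivtegdukkura

cell ASPECT=un, SUR=mi, TOR=em, VEL=un:
underlying: ivte-gen-duk-rar-d
1. k -> g, p -> b, t -> d / V _ V: no change
2. f -> v, k -> g, p -> b, s -> z, t -> d / _ Z: no change
3. 0 -> i / C _ C #: inserts after position(s) 13: ivtegendukrarid
surface: ivtegendukrarid

cell ASPECT=zo, SUR=ra, TOR=ri, VEL=gu:
underlying: ivte-k-no-kur-si
1. k -> g, p -> b, t -> d / V _ V: fires at position(s) 8: ivteknogursi
2. f -> v, k -> g, p -> b, s -> z, t -> d / _ Z: no change
3. 0 -> i / C _ C #: no change
surface: ivteknogursi


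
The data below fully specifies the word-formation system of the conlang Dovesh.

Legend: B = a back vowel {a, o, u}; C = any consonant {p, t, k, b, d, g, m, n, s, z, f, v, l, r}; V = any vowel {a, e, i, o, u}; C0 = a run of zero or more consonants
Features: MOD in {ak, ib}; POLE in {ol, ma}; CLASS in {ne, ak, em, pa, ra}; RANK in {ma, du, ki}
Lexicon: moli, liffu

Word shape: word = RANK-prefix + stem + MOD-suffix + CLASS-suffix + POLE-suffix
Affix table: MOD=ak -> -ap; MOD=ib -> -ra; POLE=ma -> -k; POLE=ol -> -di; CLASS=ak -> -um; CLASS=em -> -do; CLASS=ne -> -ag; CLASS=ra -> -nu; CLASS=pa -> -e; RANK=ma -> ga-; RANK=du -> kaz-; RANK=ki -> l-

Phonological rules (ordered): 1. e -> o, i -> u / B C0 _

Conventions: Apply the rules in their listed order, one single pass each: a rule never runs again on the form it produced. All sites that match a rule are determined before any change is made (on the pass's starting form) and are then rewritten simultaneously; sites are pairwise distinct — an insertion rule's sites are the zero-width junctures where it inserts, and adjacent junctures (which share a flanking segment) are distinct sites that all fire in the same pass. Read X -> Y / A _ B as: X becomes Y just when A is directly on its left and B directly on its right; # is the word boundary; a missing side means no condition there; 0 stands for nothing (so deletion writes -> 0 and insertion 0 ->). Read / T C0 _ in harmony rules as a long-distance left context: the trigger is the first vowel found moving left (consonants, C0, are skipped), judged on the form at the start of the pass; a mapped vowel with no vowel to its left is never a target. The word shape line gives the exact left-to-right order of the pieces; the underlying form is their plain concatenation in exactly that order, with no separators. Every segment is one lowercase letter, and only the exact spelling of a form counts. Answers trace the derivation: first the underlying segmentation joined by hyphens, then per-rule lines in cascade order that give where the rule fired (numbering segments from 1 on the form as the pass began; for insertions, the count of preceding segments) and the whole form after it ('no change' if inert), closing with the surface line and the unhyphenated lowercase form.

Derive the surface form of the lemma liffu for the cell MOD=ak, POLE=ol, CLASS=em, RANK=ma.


underlying: ga-liffu-ap-do-di
1. e -> o, i -> u / B C0 _: fires at position(s) 4, 13: galuffuapdodu
surface: galuffuapdodu
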